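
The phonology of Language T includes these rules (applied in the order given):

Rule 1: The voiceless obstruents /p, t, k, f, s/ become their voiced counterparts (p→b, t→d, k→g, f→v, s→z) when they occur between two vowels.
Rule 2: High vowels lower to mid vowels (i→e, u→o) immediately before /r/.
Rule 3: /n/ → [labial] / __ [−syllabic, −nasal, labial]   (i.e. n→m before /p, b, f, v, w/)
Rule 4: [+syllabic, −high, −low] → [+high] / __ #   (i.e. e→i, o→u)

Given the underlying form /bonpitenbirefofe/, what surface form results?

Rule 1 (intervocalic voicing): /t/ is a voiceless obstruent between vowels /i/ and /e/, so it voices to [d]. /f/ is a voiceless obstruent between vowels /e/ and /o/, so it voices to [v]. /f/ is a voiceless obstruent between vowels /o/ and /e/, so it voices to [v]. /bonpitenbirefofe/ → bonpidenbirevove.
Rule 2 (pre-rhotic lowering): /i/ is a high vowel immediately before /r/, so it lowers to [e]. /bonpidenbirevove/ → bonpidenberevove.
Rule 3 (nasal place assimilation): /n/ precedes the labial consonant /p/, so it assimilates in place to [m]. /n/ precedes the labial consonant /b/, so it assimilates in place to [m]. /bonpidenberevove/ → bompidemberevove.
Rule 4 (final vowel raising): /e/ is a mid vowel in word-final position, so it raises to [i]. /bompidemberevove/ → bompidemberevovi.

bompidemberevovi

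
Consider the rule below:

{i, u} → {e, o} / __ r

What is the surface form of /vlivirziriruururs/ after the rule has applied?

vliverzereruorors

/i/ is a high vowel immediately before /r/, so it lowers to [e].
/i/ is a high vowel immediately before /r/, so it lowers to [e].
/i/ is a high vowel immediately before /r/, so it lowers to [e].
/u/ is a high vowel immediately before /r/, so it lowers to [o].
/u/ is a high vowel immediately before /r/, so it lowers to [o].
The other instances of /i/, /u/ do not occur in the required environment and remain unchanged.
Surface form: [vliverzereruorors].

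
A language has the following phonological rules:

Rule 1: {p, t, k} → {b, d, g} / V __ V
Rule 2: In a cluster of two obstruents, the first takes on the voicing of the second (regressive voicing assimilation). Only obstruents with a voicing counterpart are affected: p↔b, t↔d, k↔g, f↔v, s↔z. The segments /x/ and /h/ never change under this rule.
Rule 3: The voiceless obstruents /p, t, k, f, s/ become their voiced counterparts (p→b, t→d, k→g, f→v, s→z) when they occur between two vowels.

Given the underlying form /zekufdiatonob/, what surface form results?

Rule 1 (intervocalic voicing): /k/ is a voiceless stop between vowels /e/ and /u/, so it voices to [g]. /t/ is a voiceless stop between vowels /a/ and /o/, so it voices to [d]. /zekufdiatonob/ → zegufdiadonob.
Rule 2 (regressive voicing assimilation): /f/ precedes the voiced obstruent /d/, so it voices to [v] by assimilation. /zegufdiadonob/ → zeguvdiadonob.
Rule 3 (intervocalic voicing): no segment meets the environment; /zeguvdiadonob/ is unchanged.

zeguvdiadonob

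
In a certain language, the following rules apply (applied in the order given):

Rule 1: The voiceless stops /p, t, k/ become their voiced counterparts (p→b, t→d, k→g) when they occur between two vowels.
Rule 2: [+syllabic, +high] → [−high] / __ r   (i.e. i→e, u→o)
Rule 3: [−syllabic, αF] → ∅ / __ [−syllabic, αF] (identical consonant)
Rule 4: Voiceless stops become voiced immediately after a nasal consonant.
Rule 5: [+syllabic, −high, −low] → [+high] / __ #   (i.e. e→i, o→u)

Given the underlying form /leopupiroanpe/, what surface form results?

Rule 1 (intervocalic voicing): /p/ is a voiceless stop between vowels /o/ and /u/, so it voices to [b]. /p/ is a voiceless stop between vowels /u/ and /i/, so it voices to [b]. /leopupiroanpe/ → leobubiroanpe.
Rule 2 (pre-rhotic lowering): /i/ is a high vowel immediately before /r/, so it lowers to [e]. /leobubiroanpe/ → leobuberoanpe.
Rule 3 (degemination): no segment meets the environment; /leobuberoanpe/ is unchanged.
Rule 4 (post-nasal voicing): /p/ is a voiceless stop immediately after the nasal /n/, so it voices to [b]. /leobuberoanpe/ → leobuberoanbe.
Rule 5 (final vowel raising): /e/ is a mid vowel in word-final position, so it raises to [i]. /leobuberoanbe/ → leobuberoanbi.

leobuberoanbi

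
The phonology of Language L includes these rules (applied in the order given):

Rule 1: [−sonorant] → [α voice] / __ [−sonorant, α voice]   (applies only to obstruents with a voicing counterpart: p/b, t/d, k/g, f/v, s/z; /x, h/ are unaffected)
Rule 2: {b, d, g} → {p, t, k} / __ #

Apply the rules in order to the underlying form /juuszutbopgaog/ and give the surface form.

juuzzudbobgaok

Rule 1 (regressive voicing assimilation): /s/ precedes the voiced obstruent /z/, so it voices to [z] by assimilation. /t/ precedes the voiced obstruent /b/, so it voices to [d] by assimilation. /p/ precedes the voiced obstruent /g/, so it voices to [b] by assimilation. /juuszutbopgaog/ → juuzzudbobgaog.
Rule 2 (final devoicing): /g/ is a voiced stop in word-final position, so it devoices to [k]. /juuzzudbobgaog/ → juuzzudbobgaok.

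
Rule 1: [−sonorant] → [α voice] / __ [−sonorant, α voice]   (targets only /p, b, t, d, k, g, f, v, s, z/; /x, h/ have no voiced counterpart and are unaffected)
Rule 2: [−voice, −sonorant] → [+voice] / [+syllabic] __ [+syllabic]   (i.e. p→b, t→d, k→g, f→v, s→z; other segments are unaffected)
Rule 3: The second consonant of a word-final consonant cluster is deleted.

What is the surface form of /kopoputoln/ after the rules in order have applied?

Rule 1 (regressive voicing assimilation): no segment meets the environment; /kopoputoln/ is unchanged.
Rule 2 (intervocalic voicing): /p/ is a voiceless obstruent between vowels /o/ and /o/, so it voices to [b]. /p/ is a voiceless obstruent between vowels /o/ and /u/, so it voices to [b]. /t/ is a voiceless obstruent between vowels /u/ and /o/, so it voices to [d]. /kopoputoln/ → kobobudoln.
Rule 3 (final cluster simplification): /n/ is the second consonant of a word-final cluster /ln/, so it deletes. /kobobudoln/ → kobobudol.

kobobudol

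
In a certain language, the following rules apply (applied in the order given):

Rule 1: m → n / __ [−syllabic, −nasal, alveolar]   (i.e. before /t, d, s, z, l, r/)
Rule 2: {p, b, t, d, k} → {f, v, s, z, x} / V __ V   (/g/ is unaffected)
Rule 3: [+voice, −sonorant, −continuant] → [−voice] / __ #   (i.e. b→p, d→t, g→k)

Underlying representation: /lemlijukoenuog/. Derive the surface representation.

Rule 1 (nasal place assimilation): /m/ precedes the alveolar consonant /l/, so it assimilates in place to [n]. /lemlijukoenuog/ → lenlijukoenuog.
Rule 2 (intervocalic spirantization): /k/ is a stop between vowels /u/ and /o/, so it spirantizes to the fricative [x]. /lenlijukoenuog/ → lenlijuxoenuog.
Rule 3 (final devoicing): /g/ is a voiced stop in word-final position, so it devoices to [k]. /lenlijuxoenuog/ → lenlijuxoenuok.

lenlijuxoenuok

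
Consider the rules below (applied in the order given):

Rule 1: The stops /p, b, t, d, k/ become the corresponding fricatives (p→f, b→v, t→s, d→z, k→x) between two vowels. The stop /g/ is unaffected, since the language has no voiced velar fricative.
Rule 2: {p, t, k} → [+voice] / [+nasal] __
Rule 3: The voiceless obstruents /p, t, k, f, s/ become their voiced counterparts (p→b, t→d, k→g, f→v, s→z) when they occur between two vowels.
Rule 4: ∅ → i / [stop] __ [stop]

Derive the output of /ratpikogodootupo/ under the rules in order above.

ratipixogozoozuvo

Rule 1 (intervocalic spirantization): /k/ is a stop between vowels /i/ and /o/, so it spirantizes to the fricative [x]. /d/ is a stop between vowels /o/ and /o/, so it spirantizes to the fricative [z]. /t/ is a stop between vowels /o/ and /u/, so it spirantizes to the fricative [s]. /p/ is a stop between vowels /u/ and /o/, so it spirantizes to the fricative [f]. /ratpikogodootupo/ → ratpixogozoosufo.
Rule 2 (post-nasal voicing): no segment meets the environment; /ratpixogozoosufo/ is unchanged.
Rule 3 (intervocalic voicing): /s/ is a voiceless obstruent between vowels /o/ and /u/, so it voices to [z]. /f/ is a voiceless obstruent between vowels /u/ and /o/, so it voices to [v]. /ratpixogozoosufo/ → ratpixogozoozuvo.
Rule 4 (stop-cluster i-epenthesis): /t/ and /p/ form a stop–stop cluster, so [i] is inserted between them. /ratpixogozoozuvo/ → ratipixogozoozuvo.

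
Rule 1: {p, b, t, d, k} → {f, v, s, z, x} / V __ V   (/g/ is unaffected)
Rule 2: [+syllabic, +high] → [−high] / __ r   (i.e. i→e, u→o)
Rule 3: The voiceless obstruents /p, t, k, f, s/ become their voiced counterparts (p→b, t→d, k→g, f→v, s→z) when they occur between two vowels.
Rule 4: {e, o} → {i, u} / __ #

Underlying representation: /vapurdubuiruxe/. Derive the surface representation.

vavorduvueruxi

Rule 1 (intervocalic spirantization): /p/ is a stop between vowels /a/ and /u/, so it spirantizes to the fricative [f]. /b/ is a stop between vowels /u/ and /u/, so it spirantizes to the fricative [v]. /vapurdubuiruxe/ → vafurduvuiruxe.
Rule 2 (pre-rhotic lowering): /u/ is a high vowel immediately before /r/, so it lowers to [o]. /i/ is a high vowel immediately before /r/, so it lowers to [e]. /vafurduvuiruxe/ → vaforduvueruxe.
Rule 3 (intervocalic voicing): /f/ is a voiceless obstruent between vowels /a/ and /o/, so it voices to [v]. /vaforduvueruxe/ → vavorduvueruxe.
Rule 4 (final vowel raising): /e/ is a mid vowel in word-final position, so it raises to [i]. /vavorduvueruxe/ → vavorduvueruxi.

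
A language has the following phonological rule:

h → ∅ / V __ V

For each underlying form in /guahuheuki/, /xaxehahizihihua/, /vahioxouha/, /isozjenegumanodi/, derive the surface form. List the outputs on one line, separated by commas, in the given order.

/guahuheuki/: /h/ occurs between vowels /a/ and /u/, so it deletes. /h/ occurs between vowels /u/ and /e/, so it deletes. → [guaueuki].
/xaxehahizihihua/: /h/ occurs between vowels /e/ and /a/, so it deletes. /h/ occurs between vowels /a/ and /i/, so it deletes. /h/ occurs between vowels /i/ and /i/, so it deletes. /h/ occurs between vowels /i/ and /u/, so it deletes. → [xaxeaiziiua].
/vahioxouha/: /h/ occurs between vowels /a/ and /i/, so it deletes. /h/ occurs between vowels /u/ and /a/, so it deletes. → [vaioxoua].
/isozjenegumanodi/: the rule's environment is not met; surfaces unchanged as [isozjenegumanodi].

guaueuki, xaxeaiziiua, vaioxoua, isozjenegumanodi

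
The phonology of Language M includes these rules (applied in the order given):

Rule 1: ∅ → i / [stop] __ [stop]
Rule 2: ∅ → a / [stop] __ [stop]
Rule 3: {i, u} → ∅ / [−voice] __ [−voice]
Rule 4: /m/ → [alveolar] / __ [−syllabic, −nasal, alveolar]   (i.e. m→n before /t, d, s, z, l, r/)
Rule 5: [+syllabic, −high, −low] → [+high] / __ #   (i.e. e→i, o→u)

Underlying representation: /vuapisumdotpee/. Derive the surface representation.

vuapsundotpei

Rule 1 (stop-cluster i-epenthesis): /t/ and /p/ form a stop–stop cluster, so [i] is inserted between them. /vuapisumdotpee/ → vuapisumdotipee.
Rule 2 (stop-cluster a-epenthesis): no segment meets the environment; /vuapisumdotipee/ is unchanged.
Rule 3 (high vowel syncope): /i/ is a high vowel flanked by voiceless consonants /p/ and /s/, so it deletes. /i/ is a high vowel flanked by voiceless consonants /t/ and /p/, so it deletes. /vuapisumdotipee/ → vuapsumdotpee.
Rule 4 (nasal place assimilation): /m/ precedes the alveolar consonant /d/, so it assimilates in place to [n]. /vuapsumdotpee/ → vuapsundotpee.
Rule 5 (final vowel raising): /e/ is a mid vowel in word-final position, so it raises to [i]. /vuapsundotpee/ → vuapsundotpei.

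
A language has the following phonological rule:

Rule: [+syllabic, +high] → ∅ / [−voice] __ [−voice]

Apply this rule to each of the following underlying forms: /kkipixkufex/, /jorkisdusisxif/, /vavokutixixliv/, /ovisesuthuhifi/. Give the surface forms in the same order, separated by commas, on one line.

/kkipixkufex/: /i/ is a high vowel flanked by voiceless consonants /k/ and /p/, so it deletes. /i/ is a high vowel flanked by voiceless consonants /p/ and /x/, so it deletes. /u/ is a high vowel flanked by voiceless consonants /k/ and /f/, so it deletes. → [kkpxkfex].
/jorkisdusisxif/: /i/ is a high vowel flanked by voiceless consonants /k/ and /s/, so it deletes. /i/ is a high vowel flanked by voiceless consonants /s/ and /s/, so it deletes. /i/ is a high vowel flanked by voiceless consonants /x/ and /f/, so it deletes. → [jorksdussxf].
/vavokutixixliv/: /u/ is a high vowel flanked by voiceless consonants /k/ and /t/, so it deletes. /i/ is a high vowel flanked by voiceless consonants /t/ and /x/, so it deletes. /i/ is a high vowel flanked by voiceless consonants /x/ and /x/, so it deletes. → [vavoktxxliv].
/ovisesuthuhifi/: /u/ is a high vowel flanked by voiceless consonants /s/ and /t/, so it deletes. /u/ is a high vowel flanked by voiceless consonants /h/ and /h/, so it deletes. /i/ is a high vowel flanked by voiceless consonants /h/ and /f/, so it deletes. → [ovisesthhfi].

kkpxkfex, jorksdussxf, vavoktxxliv, ovisesthhfi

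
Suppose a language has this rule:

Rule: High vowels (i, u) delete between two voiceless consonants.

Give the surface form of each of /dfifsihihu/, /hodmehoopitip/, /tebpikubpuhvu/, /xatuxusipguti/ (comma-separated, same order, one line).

dffshhu, hodmehooptp, tebpkubphvu, xatxspguti

/dfifsihihu/: /i/ is a high vowel flanked by voiceless consonants /f/ and /f/, so it deletes. /i/ is a high vowel flanked by voiceless consonants /s/ and /h/, so it deletes. /i/ is a high vowel flanked by voiceless consonants /h/ and /h/, so it deletes. → [dffshhu].
/hodmehoopitip/: /i/ is a high vowel flanked by voiceless consonants /p/ and /t/, so it deletes. /i/ is a high vowel flanked by voiceless consonants /t/ and /p/, so it deletes. → [hodmehooptp].
/tebpikubpuhvu/: /i/ is a high vowel flanked by voiceless consonants /p/ and /k/, so it deletes. /u/ is a high vowel flanked by voiceless consonants /p/ and /h/, so it deletes. → [tebpkubphvu].
/xatuxusipguti/: /u/ is a high vowel flanked by voiceless consonants /t/ and /x/, so it deletes. /u/ is a high vowel flanked by voiceless consonants /x/ and /s/, so it deletes. /i/ is a high vowel flanked by voiceless consonants /s/ and /p/, so it deletes. → [xatxspguti].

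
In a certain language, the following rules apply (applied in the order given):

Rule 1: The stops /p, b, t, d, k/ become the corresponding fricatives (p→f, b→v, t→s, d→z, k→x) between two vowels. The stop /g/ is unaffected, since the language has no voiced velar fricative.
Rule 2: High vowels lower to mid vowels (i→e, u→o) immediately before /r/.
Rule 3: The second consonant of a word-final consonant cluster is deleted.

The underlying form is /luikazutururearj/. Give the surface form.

Rule 1 (intervocalic spirantization): /k/ is a stop between vowels /i/ and /a/, so it spirantizes to the fricative [x]. /t/ is a stop between vowels /u/ and /u/, so it spirantizes to the fricative [s]. /luikazutururearj/ → luixazusururearj.
Rule 2 (pre-rhotic lowering): /u/ is a high vowel immediately before /r/, so it lowers to [o]. /u/ is a high vowel immediately before /r/, so it lowers to [o]. /luixazusururearj/ → luixazusororearj.
Rule 3 (final cluster simplification): /j/ is the second consonant of a word-final cluster /rj/, so it deletes. /luixazusororearj/ → luixazusororear.

luixazusororear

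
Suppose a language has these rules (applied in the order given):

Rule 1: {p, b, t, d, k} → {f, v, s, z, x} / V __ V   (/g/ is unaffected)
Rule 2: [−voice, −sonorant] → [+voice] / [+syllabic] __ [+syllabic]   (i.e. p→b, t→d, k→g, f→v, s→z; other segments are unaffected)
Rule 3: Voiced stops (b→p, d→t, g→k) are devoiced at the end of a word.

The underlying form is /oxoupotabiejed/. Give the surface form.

Rule 1 (intervocalic spirantization): /p/ is a stop between vowels /u/ and /o/, so it spirantizes to the fricative [f]. /t/ is a stop between vowels /o/ and /a/, so it spirantizes to the fricative [s]. /b/ is a stop between vowels /a/ and /i/, so it spirantizes to the fricative [v]. /oxoupotabiejed/ → oxoufosaviejed.
Rule 2 (intervocalic voicing): /f/ is a voiceless obstruent between vowels /u/ and /o/, so it voices to [v]. /s/ is a voiceless obstruent between vowels /o/ and /a/, so it voices to [z]. /oxoufosaviejed/ → oxouvozaviejed.
Rule 3 (final devoicing): /d/ is a voiced stop in word-final position, so it devoices to [t]. /oxouvozaviejed/ → oxouvozaviejet.

oxouvozaviejet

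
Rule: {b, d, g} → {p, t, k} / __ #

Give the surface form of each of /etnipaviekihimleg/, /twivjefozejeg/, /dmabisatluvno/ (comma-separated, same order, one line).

etnipaviekihimlek, twivjefozejek, dmabisatluvno

/etnipaviekihimleg/: /g/ is a voiced stop in word-final position, so it devoices to [k]. → [etnipaviekihimlek].
/twivjefozejeg/: /g/ is a voiced stop in word-final position, so it devoices to [k]. → [twivjefozejek].
/dmabisatluvno/: the rule's environment is not met; surfaces unchanged as [dmabisatluvno].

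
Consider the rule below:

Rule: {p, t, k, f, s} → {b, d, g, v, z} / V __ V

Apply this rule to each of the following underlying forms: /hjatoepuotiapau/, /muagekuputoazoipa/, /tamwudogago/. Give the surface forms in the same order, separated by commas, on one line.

hjadoebuodiabau, muagegubudoazoiba, tamwudogago

/hjatoepuotiapau/: /t/ is a voiceless obstruent between vowels /a/ and /o/, so it voices to [d]. /p/ is a voiceless obstruent between vowels /e/ and /u/, so it voices to [b]. /t/ is a voiceless obstruent between vowels /o/ and /i/, so it voices to [d]. /p/ is a voiceless obstruent between vowels /a/ and /a/, so it voices to [b]. → [hjadoebuodiabau].
/muagekuputoazoipa/: /k/ is a voiceless obstruent between vowels /e/ and /u/, so it voices to [g]. /p/ is a voiceless obstruent between vowels /u/ and /u/, so it voices to [b]. /t/ is a voiceless obstruent between vowels /u/ and /o/, so it voices to [d]. /p/ is a voiceless obstruent between vowels /i/ and /a/, so it voices to [b]. → [muagegubudoazoiba].
/tamwudogago/: the rule's environment is not met; surfaces unchanged as [tamwudogago].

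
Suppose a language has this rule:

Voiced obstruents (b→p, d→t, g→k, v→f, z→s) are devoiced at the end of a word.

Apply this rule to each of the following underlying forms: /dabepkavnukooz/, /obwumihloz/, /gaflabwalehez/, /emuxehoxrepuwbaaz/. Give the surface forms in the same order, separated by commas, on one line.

/dabepkavnukooz/: /z/ is a voiced obstruent in word-final position, so it devoices to [s]. → [dabepkavnukoos].
/obwumihloz/: /z/ is a voiced obstruent in word-final position, so it devoices to [s]. → [obwumihlos].
/gaflabwalehez/: /z/ is a voiced obstruent in word-final position, so it devoices to [s]. → [gaflabwalehes].
/emuxehoxrepuwbaaz/: /z/ is a voiced obstruent in word-final position, so it devoices to [s]. → [emuxehoxrepuwbaas].

dabepkavnukoos, obwumihlos, gaflabwalehes, emuxehoxrepuwbaas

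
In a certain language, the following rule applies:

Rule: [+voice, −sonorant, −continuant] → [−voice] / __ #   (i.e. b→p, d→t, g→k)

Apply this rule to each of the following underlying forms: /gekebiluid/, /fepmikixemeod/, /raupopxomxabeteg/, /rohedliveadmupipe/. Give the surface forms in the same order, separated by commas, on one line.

/gekebiluid/: /d/ is a voiced stop in word-final position, so it devoices to [t]. → [gekebiluit].
/fepmikixemeod/: /d/ is a voiced stop in word-final position, so it devoices to [t]. → [fepmikixemeot].
/raupopxomxabeteg/: /g/ is a voiced stop in word-final position, so it devoices to [k]. → [raupopxomxabetek].
/rohedliveadmupipe/: the rule's environment is not met; surfaces unchanged as [rohedliveadmupipe].

gekebiluit, fepmikixemeot, raupopxomxabetek, rohedliveadmupipe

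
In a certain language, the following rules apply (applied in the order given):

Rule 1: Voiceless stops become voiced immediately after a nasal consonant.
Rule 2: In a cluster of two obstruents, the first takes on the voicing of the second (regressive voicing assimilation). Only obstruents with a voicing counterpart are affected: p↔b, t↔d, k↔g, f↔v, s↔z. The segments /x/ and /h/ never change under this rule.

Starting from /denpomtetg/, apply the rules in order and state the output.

denbomdedg

Rule 1 (post-nasal voicing): /p/ is a voiceless stop immediately after the nasal /n/, so it voices to [b]. /t/ is a voiceless stop immediately after the nasal /m/, so it voices to [d]. /denpomtetg/ → denbomdetg.
Rule 2 (regressive voicing assimilation): /t/ precedes the voiced obstruent /g/, so it voices to [d] by assimilation. /denbomdetg/ → denbomdedg.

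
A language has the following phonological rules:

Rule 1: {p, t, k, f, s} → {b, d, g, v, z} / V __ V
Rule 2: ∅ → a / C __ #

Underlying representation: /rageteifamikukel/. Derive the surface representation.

ragedeivamigugela

Rule 1 (intervocalic voicing): /t/ is a voiceless obstruent between vowels /e/ and /e/, so it voices to [d]. /f/ is a voiceless obstruent between vowels /i/ and /a/, so it voices to [v]. /k/ is a voiceless obstruent between vowels /i/ and /u/, so it voices to [g]. /k/ is a voiceless obstruent between vowels /u/ and /e/, so it voices to [g]. /rageteifamikukel/ → ragedeivamigugel.
Rule 2 (final a-epenthesis): the form ends in the consonant /l/, so [a] is inserted word-finally. /ragedeivamigugel/ → ragedeivamigugela.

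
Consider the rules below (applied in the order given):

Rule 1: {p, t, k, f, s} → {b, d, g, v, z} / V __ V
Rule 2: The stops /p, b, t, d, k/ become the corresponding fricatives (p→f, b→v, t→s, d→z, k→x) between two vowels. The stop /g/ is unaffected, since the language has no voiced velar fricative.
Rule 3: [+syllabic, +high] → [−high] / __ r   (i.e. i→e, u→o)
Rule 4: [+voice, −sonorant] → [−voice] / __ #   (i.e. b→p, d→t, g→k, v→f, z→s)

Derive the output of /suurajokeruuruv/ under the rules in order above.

suorajogeruoruf

Rule 1 (intervocalic voicing): /k/ is a voiceless obstruent between vowels /o/ and /e/, so it voices to [g]. /suurajokeruuruv/ → suurajogeruuruv.
Rule 2 (intervocalic spirantization): no segment meets the environment; /suurajogeruuruv/ is unchanged.
Rule 3 (pre-rhotic lowering): /u/ is a high vowel immediately before /r/, so it lowers to [o]. /u/ is a high vowel immediately before /r/, so it lowers to [o]. /suurajogeruuruv/ → suorajogeruoruv.
Rule 4 (final devoicing): /v/ is a voiced obstruent in word-final position, so it devoices to [f]. /suorajogeruoruv/ → suorajogeruoruf.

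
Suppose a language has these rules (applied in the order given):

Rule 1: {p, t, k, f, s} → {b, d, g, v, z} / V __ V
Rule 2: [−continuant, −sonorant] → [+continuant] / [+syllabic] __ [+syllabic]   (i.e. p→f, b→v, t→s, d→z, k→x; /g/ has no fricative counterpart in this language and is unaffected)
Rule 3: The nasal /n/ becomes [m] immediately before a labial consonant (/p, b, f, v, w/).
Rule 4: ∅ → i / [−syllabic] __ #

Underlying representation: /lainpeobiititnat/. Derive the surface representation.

laimpeoviizitnati

Rule 1 (intervocalic voicing): /t/ is a voiceless obstruent between vowels /i/ and /i/, so it voices to [d]. /lainpeobiititnat/ → lainpeobiiditnat.
Rule 2 (intervocalic spirantization): /b/ is a stop between vowels /o/ and /i/, so it spirantizes to the fricative [v]. /d/ is a stop between vowels /i/ and /i/, so it spirantizes to the fricative [z]. /lainpeobiiditnat/ → lainpeoviizitnat.
Rule 3 (nasal place assimilation): /n/ precedes the labial consonant /p/, so it assimilates in place to [m]. /lainpeoviizitnat/ → laimpeoviizitnat.
Rule 4 (final i-epenthesis): the form ends in the consonant /t/, so [i] is inserted word-finally. /laimpeoviizitnat/ → laimpeoviizitnati.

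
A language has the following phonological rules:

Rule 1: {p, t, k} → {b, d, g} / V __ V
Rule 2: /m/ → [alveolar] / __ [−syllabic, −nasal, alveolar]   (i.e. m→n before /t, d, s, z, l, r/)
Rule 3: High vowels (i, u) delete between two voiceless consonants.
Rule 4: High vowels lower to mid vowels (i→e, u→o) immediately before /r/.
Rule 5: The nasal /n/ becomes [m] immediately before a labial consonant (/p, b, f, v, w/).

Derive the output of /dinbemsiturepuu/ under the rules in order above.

dimbensidorebuu

Rule 1 (intervocalic voicing): /t/ is a voiceless stop between vowels /i/ and /u/, so it voices to [d]. /p/ is a voiceless stop between vowels /e/ and /u/, so it voices to [b]. /dinbemsiturepuu/ → dinbemsidurebuu.
Rule 2 (nasal place assimilation): /m/ precedes the alveolar consonant /s/, so it assimilates in place to [n]. /dinbemsidurebuu/ → dinbensidurebuu.
Rule 3 (high vowel syncope): no segment meets the environment; /dinbensidurebuu/ is unchanged.
Rule 4 (pre-rhotic lowering): /u/ is a high vowel immediately before /r/, so it lowers to [o]. /dinbensidurebuu/ → dinbensidorebuu.
Rule 5 (nasal place assimilation): /n/ precedes the labial consonant /b/, so it assimilates in place to [m]. /dinbensidorebuu/ → dimbensidorebuu.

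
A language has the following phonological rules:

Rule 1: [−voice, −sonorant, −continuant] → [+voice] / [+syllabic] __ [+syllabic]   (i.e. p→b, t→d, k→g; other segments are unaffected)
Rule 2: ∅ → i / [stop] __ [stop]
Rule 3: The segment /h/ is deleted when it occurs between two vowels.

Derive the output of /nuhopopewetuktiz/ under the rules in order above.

Rule 1 (intervocalic voicing): /p/ is a voiceless stop between vowels /o/ and /o/, so it voices to [b]. /p/ is a voiceless stop between vowels /o/ and /e/, so it voices to [b]. /t/ is a voiceless stop between vowels /e/ and /u/, so it voices to [d]. /nuhopopewetuktiz/ → nuhobobeweduktiz.
Rule 2 (stop-cluster i-epenthesis): /k/ and /t/ form a stop–stop cluster, so [i] is inserted between them. /nuhobobeweduktiz/ → nuhobobewedukitiz.
Rule 3 (intervocalic h-deletion): /h/ occurs between vowels /u/ and /o/, so it deletes. /nuhobobewedukitiz/ → nuobobewedukitiz.

nuobobewedukitiz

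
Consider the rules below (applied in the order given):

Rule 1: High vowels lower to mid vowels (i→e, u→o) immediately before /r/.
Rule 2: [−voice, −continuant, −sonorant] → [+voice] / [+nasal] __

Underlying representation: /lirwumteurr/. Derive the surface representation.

lerwumdeorr

Rule 1 (pre-rhotic lowering): /i/ is a high vowel immediately before /r/, so it lowers to [e]. /u/ is a high vowel immediately before /r/, so it lowers to [o]. /lirwumteurr/ → lerwumteorr.
Rule 2 (post-nasal voicing): /t/ is a voiceless stop immediately after the nasal /m/, so it voices to [d]. /lerwumteorr/ → lerwumdeorr.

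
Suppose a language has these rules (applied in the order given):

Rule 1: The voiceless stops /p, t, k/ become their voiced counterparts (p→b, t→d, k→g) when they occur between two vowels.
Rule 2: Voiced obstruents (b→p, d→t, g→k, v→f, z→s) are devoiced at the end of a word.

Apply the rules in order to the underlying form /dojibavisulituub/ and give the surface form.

dojibavisuliduup

Rule 1 (intervocalic voicing): /t/ is a voiceless stop between vowels /i/ and /u/, so it voices to [d]. /dojibavisulituub/ → dojibavisuliduub.
Rule 2 (final devoicing): /b/ is a voiced obstruent in word-final position, so it devoices to [p]. /dojibavisuliduub/ → dojibavisuliduup.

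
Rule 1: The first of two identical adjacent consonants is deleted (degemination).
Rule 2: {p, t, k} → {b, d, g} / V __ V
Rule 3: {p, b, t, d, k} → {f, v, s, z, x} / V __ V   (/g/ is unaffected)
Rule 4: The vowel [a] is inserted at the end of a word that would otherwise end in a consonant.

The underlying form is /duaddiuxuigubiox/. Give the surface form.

duaziuxuiguvioxa

Rule 1 (degemination): /dd/ is a geminate; the first /d/ deletes. /duaddiuxuigubiox/ → duadiuxuigubiox.
Rule 2 (intervocalic voicing): no segment meets the environment; /duadiuxuigubiox/ is unchanged.
Rule 3 (intervocalic spirantization): /d/ is a stop between vowels /a/ and /i/, so it spirantizes to the fricative [z]. /b/ is a stop between vowels /u/ and /i/, so it spirantizes to the fricative [v]. /duadiuxuigubiox/ → duaziuxuiguviox.
Rule 4 (final a-epenthesis): the form ends in the consonant /x/, so [a] is inserted word-finally. /duaziuxuiguviox/ → duaziuxuiguvioxa.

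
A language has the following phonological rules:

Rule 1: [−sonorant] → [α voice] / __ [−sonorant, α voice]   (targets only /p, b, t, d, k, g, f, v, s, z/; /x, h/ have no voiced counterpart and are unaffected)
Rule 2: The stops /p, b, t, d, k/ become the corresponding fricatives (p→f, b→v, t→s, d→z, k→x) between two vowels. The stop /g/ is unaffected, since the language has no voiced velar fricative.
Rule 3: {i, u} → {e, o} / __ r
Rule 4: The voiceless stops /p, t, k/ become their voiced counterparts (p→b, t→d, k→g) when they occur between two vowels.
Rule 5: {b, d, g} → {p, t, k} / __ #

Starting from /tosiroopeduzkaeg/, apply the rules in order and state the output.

Rule 1 (regressive voicing assimilation): /z/ precedes the voiceless obstruent /k/, so it devoices to [s] by assimilation. /tosiroopeduzkaeg/ → tosiroopeduskaeg.
Rule 2 (intervocalic spirantization): /p/ is a stop between vowels /o/ and /e/, so it spirantizes to the fricative [f]. /d/ is a stop between vowels /e/ and /u/, so it spirantizes to the fricative [z]. /tosiroopeduskaeg/ → tosiroofezuskaeg.
Rule 3 (pre-rhotic lowering): /i/ is a high vowel immediately before /r/, so it lowers to [e]. /tosiroofezuskaeg/ → toseroofezuskaeg.
Rule 4 (intervocalic voicing): no segment meets the environment; /toseroofezuskaeg/ is unchanged.
Rule 5 (final devoicing): /g/ is a voiced stop in word-final position, so it devoices to [k]. /toseroofezuskaeg/ → toseroofezuskaek.

toseroofezuskaek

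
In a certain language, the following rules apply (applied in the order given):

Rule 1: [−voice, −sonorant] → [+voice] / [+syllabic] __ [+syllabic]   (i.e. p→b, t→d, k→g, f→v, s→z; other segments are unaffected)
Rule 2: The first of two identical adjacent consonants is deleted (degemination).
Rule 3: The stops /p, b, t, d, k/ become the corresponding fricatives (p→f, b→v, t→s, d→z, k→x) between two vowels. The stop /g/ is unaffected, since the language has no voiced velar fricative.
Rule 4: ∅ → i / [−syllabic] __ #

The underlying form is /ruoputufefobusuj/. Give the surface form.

Rule 1 (intervocalic voicing): /p/ is a voiceless obstruent between vowels /o/ and /u/, so it voices to [b]. /t/ is a voiceless obstruent between vowels /u/ and /u/, so it voices to [d]. /f/ is a voiceless obstruent between vowels /u/ and /e/, so it voices to [v]. /f/ is a voiceless obstruent between vowels /e/ and /o/, so it voices to [v]. /s/ is a voiceless obstruent between vowels /u/ and /u/, so it voices to [z]. /ruoputufefobusuj/ → ruobuduvevobuzuj.
Rule 2 (degemination): no segment meets the environment; /ruobuduvevobuzuj/ is unchanged.
Rule 3 (intervocalic spirantization): /b/ is a stop between vowels /o/ and /u/, so it spirantizes to the fricative [v]. /d/ is a stop between vowels /u/ and /u/, so it spirantizes to the fricative [z]. /b/ is a stop between vowels /o/ and /u/, so it spirantizes to the fricative [v]. /ruobuduvevobuzuj/ → ruovuzuvevovuzuj.
Rule 4 (final i-epenthesis): the form ends in the consonant /j/, so [i] is inserted word-finally. /ruovuzuvevovuzuj/ → ruovuzuvevovuzuji.

ruovuzuvevovuzuji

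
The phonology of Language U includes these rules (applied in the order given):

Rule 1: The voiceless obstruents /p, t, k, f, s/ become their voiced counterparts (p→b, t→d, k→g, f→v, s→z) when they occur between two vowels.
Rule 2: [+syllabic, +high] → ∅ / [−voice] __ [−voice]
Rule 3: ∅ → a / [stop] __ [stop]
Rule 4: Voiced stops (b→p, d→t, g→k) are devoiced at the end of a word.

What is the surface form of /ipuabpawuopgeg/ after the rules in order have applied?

Rule 1 (intervocalic voicing): /p/ is a voiceless obstruent between vowels /i/ and /u/, so it voices to [b]. /ipuabpawuopgeg/ → ibuabpawuopgeg.
Rule 2 (high vowel syncope): no segment meets the environment; /ibuabpawuopgeg/ is unchanged.
Rule 3 (stop-cluster a-epenthesis): /b/ and /p/ form a stop–stop cluster, so [a] is inserted between them. /p/ and /g/ form a stop–stop cluster, so [a] is inserted between them. /ibuabpawuopgeg/ → ibuabapawuopageg.
Rule 4 (final devoicing): /g/ is a voiced stop in word-final position, so it devoices to [k]. /ibuabapawuopageg/ → ibuabapawuopagek.

ibuabapawuopagek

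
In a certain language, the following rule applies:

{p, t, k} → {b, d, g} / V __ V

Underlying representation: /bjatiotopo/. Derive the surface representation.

/t/ is a voiceless stop between vowels /a/ and /i/, so it voices to [d].
/t/ is a voiceless stop between vowels /o/ and /o/, so it voices to [d].
/p/ is a voiceless stop between vowels /o/ and /o/, so it voices to [b].
Surface form: [bjadiodobo].

bjadiodobo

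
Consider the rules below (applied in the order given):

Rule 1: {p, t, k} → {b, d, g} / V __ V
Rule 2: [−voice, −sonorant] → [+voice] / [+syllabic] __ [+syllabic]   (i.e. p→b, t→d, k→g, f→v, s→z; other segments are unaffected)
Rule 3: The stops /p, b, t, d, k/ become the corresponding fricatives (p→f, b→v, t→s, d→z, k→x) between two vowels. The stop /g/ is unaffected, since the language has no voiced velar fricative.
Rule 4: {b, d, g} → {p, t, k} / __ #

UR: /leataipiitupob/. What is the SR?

leazaiviizuvop

Rule 1 (intervocalic voicing): /t/ is a voiceless stop between vowels /a/ and /a/, so it voices to [d]. /p/ is a voiceless stop between vowels /i/ and /i/, so it voices to [b]. /t/ is a voiceless stop between vowels /i/ and /u/, so it voices to [d]. /p/ is a voiceless stop between vowels /u/ and /o/, so it voices to [b]. /leataipiitupob/ → leadaibiidubob.
Rule 2 (intervocalic voicing): no segment meets the environment; /leadaibiidubob/ is unchanged.
Rule 3 (intervocalic spirantization): /d/ is a stop between vowels /a/ and /a/, so it spirantizes to the fricative [z]. /b/ is a stop between vowels /i/ and /i/, so it spirantizes to the fricative [v]. /d/ is a stop between vowels /i/ and /u/, so it spirantizes to the fricative [z]. /b/ is a stop between vowels /u/ and /o/, so it spirantizes to the fricative [v]. /leadaibiidubob/ → leazaiviizuvob.
Rule 4 (final devoicing): /b/ is a voiced stop in word-final position, so it devoices to [p]. /leazaiviizuvob/ → leazaiviizuvop.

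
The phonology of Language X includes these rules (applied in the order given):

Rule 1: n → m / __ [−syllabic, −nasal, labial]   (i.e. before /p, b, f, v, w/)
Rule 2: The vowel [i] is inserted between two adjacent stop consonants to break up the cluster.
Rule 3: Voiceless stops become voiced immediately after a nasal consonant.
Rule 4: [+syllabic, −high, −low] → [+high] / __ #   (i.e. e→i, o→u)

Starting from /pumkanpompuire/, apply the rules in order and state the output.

pumgambombuiri

Rule 1 (nasal place assimilation): /n/ precedes the labial consonant /p/, so it assimilates in place to [m]. /pumkanpompuire/ → pumkampompuire.
Rule 2 (stop-cluster i-epenthesis): no segment meets the environment; /pumkampompuire/ is unchanged.
Rule 3 (post-nasal voicing): /k/ is a voiceless stop immediately after the nasal /m/, so it voices to [g]. /p/ is a voiceless stop immediately after the nasal /m/, so it voices to [b]. /p/ is a voiceless stop immediately after the nasal /m/, so it voices to [b]. /pumkampompuire/ → pumgambombuire.
Rule 4 (final vowel raising): /e/ is a mid vowel in word-final position, so it raises to [i]. /pumgambombuire/ → pumgambombuiri.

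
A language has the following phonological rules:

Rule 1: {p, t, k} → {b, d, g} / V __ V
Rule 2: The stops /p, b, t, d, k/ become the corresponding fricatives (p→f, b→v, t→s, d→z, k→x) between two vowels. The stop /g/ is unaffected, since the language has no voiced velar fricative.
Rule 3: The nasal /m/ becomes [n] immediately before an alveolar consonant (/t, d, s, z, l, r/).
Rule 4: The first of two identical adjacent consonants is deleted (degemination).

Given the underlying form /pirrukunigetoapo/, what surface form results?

pirugunigezoavo

Rule 1 (intervocalic voicing): /k/ is a voiceless stop between vowels /u/ and /u/, so it voices to [g]. /t/ is a voiceless stop between vowels /e/ and /o/, so it voices to [d]. /p/ is a voiceless stop between vowels /a/ and /o/, so it voices to [b]. /pirrukunigetoapo/ → pirrugunigedoabo.
Rule 2 (intervocalic spirantization): /d/ is a stop between vowels /e/ and /o/, so it spirantizes to the fricative [z]. /b/ is a stop between vowels /a/ and /o/, so it spirantizes to the fricative [v]. /pirrugunigedoabo/ → pirrugunigezoavo.
Rule 3 (nasal place assimilation): no segment meets the environment; /pirrugunigezoavo/ is unchanged.
Rule 4 (degemination): /rr/ is a geminate; the first /r/ deletes. /pirrugunigezoavo/ → pirugunigezoavo.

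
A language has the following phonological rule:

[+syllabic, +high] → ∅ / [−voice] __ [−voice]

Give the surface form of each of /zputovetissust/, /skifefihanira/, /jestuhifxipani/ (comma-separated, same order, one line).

zptovetssst, skfefhanira, jesthfxpani

/zputovetissust/: /u/ is a high vowel flanked by voiceless consonants /p/ and /t/, so it deletes. /i/ is a high vowel flanked by voiceless consonants /t/ and /s/, so it deletes. /u/ is a high vowel flanked by voiceless consonants /s/ and /s/, so it deletes. → [zptovetssst].
/skifefihanira/: /i/ is a high vowel flanked by voiceless consonants /k/ and /f/, so it deletes. /i/ is a high vowel flanked by voiceless consonants /f/ and /h/, so it deletes. → [skfefhanira].
/jestuhifxipani/: /u/ is a high vowel flanked by voiceless consonants /t/ and /h/, so it deletes. /i/ is a high vowel flanked by voiceless consonants /h/ and /f/, so it deletes. /i/ is a high vowel flanked by voiceless consonants /x/ and /p/, so it deletes. → [jesthfxpani].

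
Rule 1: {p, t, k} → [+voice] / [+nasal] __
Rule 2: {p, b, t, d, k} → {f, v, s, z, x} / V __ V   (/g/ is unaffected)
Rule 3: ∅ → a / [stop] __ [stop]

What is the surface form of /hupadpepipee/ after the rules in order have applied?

hufadapefifee

Rule 1 (post-nasal voicing): no segment meets the environment; /hupadpepipee/ is unchanged.
Rule 2 (intervocalic spirantization): /p/ is a stop between vowels /u/ and /a/, so it spirantizes to the fricative [f]. /p/ is a stop between vowels /e/ and /i/, so it spirantizes to the fricative [f]. /p/ is a stop between vowels /i/ and /e/, so it spirantizes to the fricative [f]. /hupadpepipee/ → hufadpefifee.
Rule 3 (stop-cluster a-epenthesis): /d/ and /p/ form a stop–stop cluster, so [a] is inserted between them. /hufadpefifee/ → hufadapefifee.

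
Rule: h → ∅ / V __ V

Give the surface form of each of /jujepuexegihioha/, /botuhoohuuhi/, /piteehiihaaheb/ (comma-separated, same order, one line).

jujepuexegiioa, botuoouui, piteeiiaaeb

/jujepuexegihioha/: /h/ occurs between vowels /i/ and /i/, so it deletes. /h/ occurs between vowels /o/ and /a/, so it deletes. → [jujepuexegiioa].
/botuhoohuuhi/: /h/ occurs between vowels /u/ and /o/, so it deletes. /h/ occurs between vowels /o/ and /u/, so it deletes. /h/ occurs between vowels /u/ and /i/, so it deletes. → [botuoouui].
/piteehiihaaheb/: /h/ occurs between vowels /e/ and /i/, so it deletes. /h/ occurs between vowels /i/ and /a/, so it deletes. /h/ occurs between vowels /a/ and /e/, so it deletes. → [piteeiiaaeb].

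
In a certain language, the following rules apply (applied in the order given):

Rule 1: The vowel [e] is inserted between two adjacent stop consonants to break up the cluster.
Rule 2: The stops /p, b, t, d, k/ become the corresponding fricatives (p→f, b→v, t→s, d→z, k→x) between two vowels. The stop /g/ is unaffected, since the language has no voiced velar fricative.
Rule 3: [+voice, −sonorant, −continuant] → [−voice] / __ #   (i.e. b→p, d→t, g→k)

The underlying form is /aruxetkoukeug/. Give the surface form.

Rule 1 (stop-cluster e-epenthesis): /t/ and /k/ form a stop–stop cluster, so [e] is inserted between them. /aruxetkoukeug/ → aruxetekoukeug.
Rule 2 (intervocalic spirantization): /t/ is a stop between vowels /e/ and /e/, so it spirantizes to the fricative [s]. /k/ is a stop between vowels /e/ and /o/, so it spirantizes to the fricative [x]. /k/ is a stop between vowels /u/ and /e/, so it spirantizes to the fricative [x]. /aruxetekoukeug/ → aruxesexouxeug.
Rule 3 (final devoicing): /g/ is a voiced stop in word-final position, so it devoices to [k]. /aruxesexouxeug/ → aruxesexouxeuk.

aruxesexouxeuk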